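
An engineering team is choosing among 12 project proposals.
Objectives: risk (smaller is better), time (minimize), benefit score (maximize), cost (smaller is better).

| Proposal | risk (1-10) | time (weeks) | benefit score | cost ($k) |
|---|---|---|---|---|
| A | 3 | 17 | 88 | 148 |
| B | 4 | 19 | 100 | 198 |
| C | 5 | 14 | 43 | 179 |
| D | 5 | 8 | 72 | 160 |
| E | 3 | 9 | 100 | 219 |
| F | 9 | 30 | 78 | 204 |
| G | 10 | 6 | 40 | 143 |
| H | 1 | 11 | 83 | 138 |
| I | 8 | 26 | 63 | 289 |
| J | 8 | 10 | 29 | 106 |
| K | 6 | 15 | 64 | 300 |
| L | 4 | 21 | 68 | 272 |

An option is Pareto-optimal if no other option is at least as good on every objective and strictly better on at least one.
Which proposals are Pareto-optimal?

A, B, D, E, G, H, J

A: not dominated.
B: not dominated.
C: dominated by D (risk 5≤5, time 8≤14, benefit score 72≥43, cost 160≤179).
D: not dominated.
E: not dominated.
F: dominated by A (risk 3≤9, time 17≤30, benefit score 88≥78, cost 148≤204).
G: not dominated (best time).
H: not dominated (best risk).
I: dominated by A (risk 3≤8, time 17≤26, benefit score 88≥63, cost 148≤289).
J: not dominated (best cost).
K: dominated by D (risk 5≤6, time 8≤15, benefit score 72≥64, cost 160≤300).
L: dominated by A (risk 3≤4, time 17≤21, benefit score 88≥68, cost 148≤272).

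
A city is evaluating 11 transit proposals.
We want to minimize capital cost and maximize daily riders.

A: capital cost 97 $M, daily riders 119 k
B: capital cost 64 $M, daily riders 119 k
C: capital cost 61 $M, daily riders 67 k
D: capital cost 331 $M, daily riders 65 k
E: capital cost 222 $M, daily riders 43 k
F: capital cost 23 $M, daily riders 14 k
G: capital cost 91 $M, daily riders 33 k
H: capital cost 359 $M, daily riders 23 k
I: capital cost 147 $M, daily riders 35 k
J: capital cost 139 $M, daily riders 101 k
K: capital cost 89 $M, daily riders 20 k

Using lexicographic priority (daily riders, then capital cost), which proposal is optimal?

First maximize daily riders: best is 119, kept {A, B}.
Then minimize capital cost: best is 64, kept {B}.

B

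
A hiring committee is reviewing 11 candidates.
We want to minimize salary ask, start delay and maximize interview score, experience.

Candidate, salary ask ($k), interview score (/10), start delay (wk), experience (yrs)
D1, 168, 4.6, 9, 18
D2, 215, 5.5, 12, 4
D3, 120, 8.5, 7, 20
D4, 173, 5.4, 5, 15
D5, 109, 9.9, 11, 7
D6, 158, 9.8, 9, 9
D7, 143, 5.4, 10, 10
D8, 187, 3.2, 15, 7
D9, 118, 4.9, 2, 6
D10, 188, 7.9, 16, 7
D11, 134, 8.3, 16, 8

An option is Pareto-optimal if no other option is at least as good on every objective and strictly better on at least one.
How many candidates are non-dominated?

D1: dominated by D3 (salary ask 120≤168, interview score 8.5≥4.6, start delay 7≤9, experience 20≥18).
D2: dominated by D3 (salary ask 120≤215, interview score 8.5≥5.5, start delay 7≤12, experience 20≥4).
D3: not dominated (best experience).
D4: not dominated.
D5: not dominated (best salary ask).
D6: not dominated.
D7: dominated by D3 (salary ask 120≤143, interview score 8.5≥5.4, start delay 7≤10, experience 20≥10).
D8: dominated by D1 (salary ask 168≤187, interview score 4.6≥3.2, start delay 9≤15, experience 18≥7).
D9: not dominated (best start delay).
D10: dominated by D3 (salary ask 120≤188, interview score 8.5≥7.9, start delay 7≤16, experience 20≥7).
D11: dominated by D3 (salary ask 120≤134, interview score 8.5≥8.3, start delay 7≤16, experience 20≥8).
Pareto-optimal: D3, D4, D5, D6, D9 → 5.

5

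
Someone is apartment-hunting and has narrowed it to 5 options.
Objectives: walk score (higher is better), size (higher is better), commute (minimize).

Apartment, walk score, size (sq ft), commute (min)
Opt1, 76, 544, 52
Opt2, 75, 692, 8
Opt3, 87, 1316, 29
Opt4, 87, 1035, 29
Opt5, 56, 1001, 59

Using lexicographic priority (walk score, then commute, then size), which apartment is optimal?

Opt3

First maximize walk score: best is 87, kept {Opt3, Opt4}.
Then minimize commute: best is 29, kept {Opt3, Opt4}.
Then maximize size: best is 1316, kept {Opt3}.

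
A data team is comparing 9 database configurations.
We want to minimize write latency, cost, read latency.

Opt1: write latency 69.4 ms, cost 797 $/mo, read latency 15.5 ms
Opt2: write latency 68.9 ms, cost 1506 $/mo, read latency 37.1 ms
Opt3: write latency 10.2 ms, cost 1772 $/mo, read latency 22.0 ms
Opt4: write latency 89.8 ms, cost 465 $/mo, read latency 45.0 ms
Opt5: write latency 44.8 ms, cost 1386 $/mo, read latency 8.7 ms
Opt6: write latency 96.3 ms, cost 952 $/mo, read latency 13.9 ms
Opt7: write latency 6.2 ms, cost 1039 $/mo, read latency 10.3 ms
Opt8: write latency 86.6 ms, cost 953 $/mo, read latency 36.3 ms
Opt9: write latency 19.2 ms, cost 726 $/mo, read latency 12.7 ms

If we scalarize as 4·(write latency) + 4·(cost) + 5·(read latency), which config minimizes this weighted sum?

Opt4

Opt1: 4·69.4 + 4·797 + 5·15.5 = 3543.1
Opt2: 4·68.9 + 4·1506 + 5·37.1 = 6485.1
Opt3: 4·10.2 + 4·1772 + 5·22.0 = 7238.8
Opt4: 4·89.8 + 4·465 + 5·45.0 = 2444.2
Opt5: 4·44.8 + 4·1386 + 5·8.7 = 5766.7
Opt6: 4·96.3 + 4·952 + 5·13.9 = 4262.7
Opt7: 4·6.2 + 4·1039 + 5·10.3 = 4232.3
Opt8: 4·86.6 + 4·953 + 5·36.3 = 4339.9
Opt9: 4·19.2 + 4·726 + 5·12.7 = 3044.3
Lowest: Opt4 at 2444.2.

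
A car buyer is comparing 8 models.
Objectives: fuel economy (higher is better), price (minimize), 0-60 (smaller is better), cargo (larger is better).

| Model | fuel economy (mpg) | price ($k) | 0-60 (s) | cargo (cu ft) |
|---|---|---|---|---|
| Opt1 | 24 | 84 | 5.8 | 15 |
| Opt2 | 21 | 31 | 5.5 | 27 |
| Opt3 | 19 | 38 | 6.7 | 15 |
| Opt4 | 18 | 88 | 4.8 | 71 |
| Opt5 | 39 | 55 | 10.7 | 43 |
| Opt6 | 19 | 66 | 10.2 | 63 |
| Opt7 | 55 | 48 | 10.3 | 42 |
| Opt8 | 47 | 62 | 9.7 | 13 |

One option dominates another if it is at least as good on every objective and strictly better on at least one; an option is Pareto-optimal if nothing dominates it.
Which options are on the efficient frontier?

Opt1: not dominated.
Opt2: not dominated (best price).
Opt3: dominated by Opt2 (fuel economy 21≥19, price 31≤38, 0-60 5.5≤6.7, cargo 27≥15).
Opt4: not dominated (best 0-60).
Opt5: not dominated.
Opt6: not dominated.
Opt7: not dominated (best fuel economy).
Opt8: not dominated.

Opt1, Opt2, Opt4, Opt5, Opt6, Opt7, Opt8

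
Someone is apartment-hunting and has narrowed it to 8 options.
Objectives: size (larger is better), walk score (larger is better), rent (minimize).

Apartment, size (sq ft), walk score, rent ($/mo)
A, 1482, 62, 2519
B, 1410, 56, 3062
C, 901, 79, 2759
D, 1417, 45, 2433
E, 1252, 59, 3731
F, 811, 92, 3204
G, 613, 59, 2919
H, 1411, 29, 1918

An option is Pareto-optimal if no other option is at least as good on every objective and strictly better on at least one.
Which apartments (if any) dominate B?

A

A: size 1482≥1410, walk score 62≥56, rent 2519≤3062 — dominates B.
Others (C, D, E, F, G, H) are each worse than B on at least one objective.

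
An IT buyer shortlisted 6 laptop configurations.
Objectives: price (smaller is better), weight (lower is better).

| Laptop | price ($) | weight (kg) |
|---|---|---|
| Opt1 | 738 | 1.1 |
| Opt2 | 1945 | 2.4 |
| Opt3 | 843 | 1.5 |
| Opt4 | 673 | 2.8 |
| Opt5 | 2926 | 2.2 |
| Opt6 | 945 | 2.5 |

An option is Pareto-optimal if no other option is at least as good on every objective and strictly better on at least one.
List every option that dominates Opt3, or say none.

Opt1: price 738≤843, weight 1.1≤1.5 — dominates Opt3.
Others (Opt2, Opt4, Opt5, Opt6) are each worse than Opt3 on at least one objective.

Opt1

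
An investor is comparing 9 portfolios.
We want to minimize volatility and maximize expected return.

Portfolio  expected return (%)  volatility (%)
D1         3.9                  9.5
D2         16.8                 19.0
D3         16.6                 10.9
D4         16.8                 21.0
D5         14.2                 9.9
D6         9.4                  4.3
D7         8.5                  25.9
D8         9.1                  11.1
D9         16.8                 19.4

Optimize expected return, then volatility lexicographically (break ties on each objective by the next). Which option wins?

D2

First maximize expected return: best is 16.8, kept {D2, D4, D9}.
Then minimize volatility: best is 19.0, kept {D2}.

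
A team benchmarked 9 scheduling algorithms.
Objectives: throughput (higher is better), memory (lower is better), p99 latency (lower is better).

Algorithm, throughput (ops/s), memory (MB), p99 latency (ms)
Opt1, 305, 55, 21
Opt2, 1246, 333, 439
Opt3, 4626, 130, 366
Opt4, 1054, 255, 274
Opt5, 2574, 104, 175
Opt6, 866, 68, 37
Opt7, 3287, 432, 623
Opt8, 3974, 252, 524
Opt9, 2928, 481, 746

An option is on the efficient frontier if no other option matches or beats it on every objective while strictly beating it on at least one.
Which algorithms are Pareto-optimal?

Opt1, Opt3, Opt5, Opt6

Opt1: not dominated (best memory).
Opt2: dominated by Opt3 (throughput 4626≥1246, memory 130≤333, p99 latency 366≤439).
Opt3: not dominated (best throughput).
Opt4: dominated by Opt5 (throughput 2574≥1054, memory 104≤255, p99 latency 175≤274).
Opt5: not dominated.
Opt6: not dominated.
Opt7: dominated by Opt3 (throughput 4626≥3287, memory 130≤432, p99 latency 366≤623).
Opt8: dominated by Opt3 (throughput 4626≥3974, memory 130≤252, p99 latency 366≤524).
Opt9: dominated by Opt3 (throughput 4626≥2928, memory 130≤481, p99 latency 366≤746).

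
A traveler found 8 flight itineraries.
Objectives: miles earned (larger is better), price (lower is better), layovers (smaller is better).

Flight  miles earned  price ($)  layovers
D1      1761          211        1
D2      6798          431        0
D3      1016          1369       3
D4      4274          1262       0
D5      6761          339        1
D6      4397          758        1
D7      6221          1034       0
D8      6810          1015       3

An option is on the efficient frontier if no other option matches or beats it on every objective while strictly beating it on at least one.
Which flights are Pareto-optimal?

D1, D2, D5, D8

D1: not dominated (best price).
D2: not dominated.
D3: dominated by D1 (miles earned 1761≥1016, price 211≤1369, layovers 1≤3).
D4: dominated by D2 (miles earned 6798≥4274, price 431≤1262, layovers 0≤0).
D5: not dominated.
D6: dominated by D2 (miles earned 6798≥4397, price 431≤758, layovers 0≤1).
D7: dominated by D2 (miles earned 6798≥6221, price 431≤1034, layovers 0≤0).
D8: not dominated (best miles earned).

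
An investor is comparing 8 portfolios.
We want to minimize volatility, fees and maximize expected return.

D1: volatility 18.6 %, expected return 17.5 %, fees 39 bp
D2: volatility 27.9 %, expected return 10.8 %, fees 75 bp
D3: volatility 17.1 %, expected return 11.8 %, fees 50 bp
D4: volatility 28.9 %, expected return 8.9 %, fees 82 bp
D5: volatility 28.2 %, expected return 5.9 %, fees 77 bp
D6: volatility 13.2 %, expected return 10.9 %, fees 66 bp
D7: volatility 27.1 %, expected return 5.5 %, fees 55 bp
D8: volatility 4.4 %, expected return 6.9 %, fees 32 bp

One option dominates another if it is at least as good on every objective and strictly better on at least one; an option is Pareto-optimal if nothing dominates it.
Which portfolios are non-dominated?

D1: not dominated (best expected return).
D2: dominated by D1 (volatility 18.6≤27.9, expected return 17.5≥10.8, fees 39≤75).
D3: not dominated.
D4: dominated by D1 (volatility 18.6≤28.9, expected return 17.5≥8.9, fees 39≤82).
D5: dominated by D1 (volatility 18.6≤28.2, expected return 17.5≥5.9, fees 39≤77).
D6: not dominated.
D7: dominated by D1 (volatility 18.6≤27.1, expected return 17.5≥5.5, fees 39≤55).
D8: not dominated (best volatility).

D1, D3, D6, D8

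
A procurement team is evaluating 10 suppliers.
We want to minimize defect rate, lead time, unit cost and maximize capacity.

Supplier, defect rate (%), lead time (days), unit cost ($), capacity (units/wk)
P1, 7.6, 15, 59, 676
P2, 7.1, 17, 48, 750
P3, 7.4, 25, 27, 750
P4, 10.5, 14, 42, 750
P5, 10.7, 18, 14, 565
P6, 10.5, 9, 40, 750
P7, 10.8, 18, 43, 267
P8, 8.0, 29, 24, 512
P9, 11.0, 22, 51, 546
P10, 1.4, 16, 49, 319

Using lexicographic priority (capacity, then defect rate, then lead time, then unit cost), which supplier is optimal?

First maximize capacity: best is 750, kept {P2, P3, P4, P6}.
Then minimize defect rate: best is 7.1, kept {P2}.

P2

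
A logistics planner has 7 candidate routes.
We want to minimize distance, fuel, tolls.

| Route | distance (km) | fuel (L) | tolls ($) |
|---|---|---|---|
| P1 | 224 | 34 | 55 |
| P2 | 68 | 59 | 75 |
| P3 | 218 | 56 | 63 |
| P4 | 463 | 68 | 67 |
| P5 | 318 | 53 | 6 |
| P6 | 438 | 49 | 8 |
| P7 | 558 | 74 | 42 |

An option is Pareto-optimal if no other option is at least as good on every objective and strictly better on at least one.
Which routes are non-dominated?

P1: not dominated (best fuel).
P2: not dominated (best distance).
P3: not dominated.
P4: dominated by P1 (distance 224≤463, fuel 34≤68, tolls 55≤67).
P5: not dominated (best tolls).
P6: not dominated.
P7: dominated by P5 (distance 318≤558, fuel 53≤74, tolls 6≤42).

P1, P2, P3, P5, P6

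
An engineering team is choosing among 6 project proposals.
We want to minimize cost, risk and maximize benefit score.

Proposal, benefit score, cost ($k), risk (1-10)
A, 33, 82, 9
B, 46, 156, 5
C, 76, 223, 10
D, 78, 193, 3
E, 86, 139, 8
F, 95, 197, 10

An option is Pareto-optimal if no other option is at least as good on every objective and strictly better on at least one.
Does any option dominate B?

No

A: worse on benefit score (33 vs 46).
C: worse on cost (223 vs 156).
D: worse on cost (193 vs 156).
E: worse on risk (8 vs 5).
F: worse on cost (197 vs 156).
No option is at least as good as B on every objective and strictly better on one.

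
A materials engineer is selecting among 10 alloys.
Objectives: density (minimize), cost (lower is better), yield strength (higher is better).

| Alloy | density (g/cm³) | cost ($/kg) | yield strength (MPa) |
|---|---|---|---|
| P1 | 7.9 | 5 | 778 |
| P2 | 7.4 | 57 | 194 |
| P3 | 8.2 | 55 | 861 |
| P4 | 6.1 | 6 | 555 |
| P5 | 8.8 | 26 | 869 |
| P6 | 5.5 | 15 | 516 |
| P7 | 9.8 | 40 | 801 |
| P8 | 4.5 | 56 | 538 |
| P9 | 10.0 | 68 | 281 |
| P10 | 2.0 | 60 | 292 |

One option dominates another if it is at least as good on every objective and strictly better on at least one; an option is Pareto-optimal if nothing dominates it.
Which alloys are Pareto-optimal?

P1, P3, P4, P5, P6, P8, P10

P1: not dominated (best cost).
P2: dominated by P4 (density 6.1≤7.4, cost 6≤57, yield strength 555≥194).
P3: not dominated.
P4: not dominated.
P5: not dominated (best yield strength).
P6: not dominated.
P7: dominated by P5 (density 8.8≤9.8, cost 26≤40, yield strength 869≥801).
P8: not dominated.
P9: dominated by P1 (density 7.9≤10.0, cost 5≤68, yield strength 778≥281).
P10: not dominated (best density).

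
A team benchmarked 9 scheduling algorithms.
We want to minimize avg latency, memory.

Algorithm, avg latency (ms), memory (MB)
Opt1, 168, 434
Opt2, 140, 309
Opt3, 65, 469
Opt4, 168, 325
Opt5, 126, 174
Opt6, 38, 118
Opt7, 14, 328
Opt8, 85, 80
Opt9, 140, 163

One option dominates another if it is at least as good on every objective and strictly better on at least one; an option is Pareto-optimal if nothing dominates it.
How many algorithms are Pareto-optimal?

Opt1: dominated by Opt2 (avg latency 140≤168, memory 309≤434).
Opt2: dominated by Opt5 (avg latency 126≤140, memory 174≤309).
Opt3: dominated by Opt6 (avg latency 38≤65, memory 118≤469).
Opt4: dominated by Opt2 (avg latency 140≤168, memory 309≤325).
Opt5: dominated by Opt6 (avg latency 38≤126, memory 118≤174).
Opt6: not dominated.
Opt7: not dominated (best avg latency).
Opt8: not dominated (best memory).
Opt9: dominated by Opt6 (avg latency 38≤140, memory 118≤163).
Pareto-optimal: Opt6, Opt7, Opt8 → 3.

3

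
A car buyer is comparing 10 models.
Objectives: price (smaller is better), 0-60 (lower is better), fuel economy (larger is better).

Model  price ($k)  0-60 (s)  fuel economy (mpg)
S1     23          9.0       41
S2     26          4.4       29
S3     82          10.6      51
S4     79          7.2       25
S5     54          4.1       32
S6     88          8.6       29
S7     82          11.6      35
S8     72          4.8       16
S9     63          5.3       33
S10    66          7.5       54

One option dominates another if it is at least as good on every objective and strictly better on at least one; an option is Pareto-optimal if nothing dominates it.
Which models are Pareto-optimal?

S1, S2, S5, S9, S10

S1: not dominated (best price).
S2: not dominated.
S3: dominated by S10 (price 66≤82, 0-60 7.5≤10.6, fuel economy 54≥51).
S4: dominated by S2 (price 26≤79, 0-60 4.4≤7.2, fuel economy 29≥25).
S5: not dominated (best 0-60).
S6: dominated by S2 (price 26≤88, 0-60 4.4≤8.6, fuel economy 29≥29).
S7: dominated by S1 (price 23≤82, 0-60 9.0≤11.6, fuel economy 41≥35).
S8: dominated by S2 (price 26≤72, 0-60 4.4≤4.8, fuel economy 29≥16).
S9: not dominated.
S10: not dominated (best fuel economy).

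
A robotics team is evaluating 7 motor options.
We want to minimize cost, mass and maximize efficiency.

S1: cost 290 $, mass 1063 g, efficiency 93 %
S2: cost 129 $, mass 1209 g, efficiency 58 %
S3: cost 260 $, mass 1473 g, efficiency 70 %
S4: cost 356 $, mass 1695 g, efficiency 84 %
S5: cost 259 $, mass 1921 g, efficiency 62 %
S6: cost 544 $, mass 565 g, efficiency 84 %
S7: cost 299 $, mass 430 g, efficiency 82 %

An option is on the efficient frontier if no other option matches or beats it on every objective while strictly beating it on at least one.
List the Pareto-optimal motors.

S1: not dominated (best efficiency).
S2: not dominated (best cost).
S3: not dominated.
S4: dominated by S1 (cost 290≤356, mass 1063≤1695, efficiency 93≥84).
S5: not dominated.
S6: not dominated.
S7: not dominated (best mass).

S1, S2, S3, S5, S6, S7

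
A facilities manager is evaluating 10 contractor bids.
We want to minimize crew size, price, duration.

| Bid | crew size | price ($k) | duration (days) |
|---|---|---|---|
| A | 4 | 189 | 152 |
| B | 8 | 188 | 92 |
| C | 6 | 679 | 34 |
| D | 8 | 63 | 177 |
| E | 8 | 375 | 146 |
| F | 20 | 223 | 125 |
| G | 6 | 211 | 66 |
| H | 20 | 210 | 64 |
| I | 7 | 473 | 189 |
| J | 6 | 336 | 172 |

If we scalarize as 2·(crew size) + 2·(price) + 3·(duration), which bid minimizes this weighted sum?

G

A: 2·4 + 2·189 + 3·152 = 842
B: 2·8 + 2·188 + 3·92 = 668
C: 2·6 + 2·679 + 3·34 = 1472
D: 2·8 + 2·63 + 3·177 = 673
E: 2·8 + 2·375 + 3·146 = 1204
F: 2·20 + 2·223 + 3·125 = 861
G: 2·6 + 2·211 + 3·66 = 632
H: 2·20 + 2·210 + 3·64 = 652
I: 2·7 + 2·473 + 3·189 = 1527
J: 2·6 + 2·336 + 3·172 = 1200
Lowest: G at 632.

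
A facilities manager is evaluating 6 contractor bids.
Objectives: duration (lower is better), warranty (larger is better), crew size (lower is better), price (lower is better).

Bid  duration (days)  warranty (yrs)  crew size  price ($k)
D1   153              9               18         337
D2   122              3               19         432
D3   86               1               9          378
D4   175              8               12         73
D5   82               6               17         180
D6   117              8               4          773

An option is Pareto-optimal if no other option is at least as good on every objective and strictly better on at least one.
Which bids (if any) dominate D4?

D1: worse on crew size (18 vs 12).
D2: worse on warranty (3 vs 8).
D3: worse on warranty (1 vs 8).
D5: worse on warranty (6 vs 8).
D6: worse on price (773 vs 73).
No option dominates D4.

none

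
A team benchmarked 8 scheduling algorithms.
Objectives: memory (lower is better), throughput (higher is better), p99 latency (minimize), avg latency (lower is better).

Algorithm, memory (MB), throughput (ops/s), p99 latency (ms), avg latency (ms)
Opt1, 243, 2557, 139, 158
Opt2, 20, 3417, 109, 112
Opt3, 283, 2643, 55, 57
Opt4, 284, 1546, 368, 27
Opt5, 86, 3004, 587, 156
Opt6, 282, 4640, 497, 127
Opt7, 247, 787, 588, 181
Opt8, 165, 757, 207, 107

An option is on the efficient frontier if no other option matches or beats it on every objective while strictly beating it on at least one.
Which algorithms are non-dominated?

Opt2, Opt3, Opt4, Opt6, Opt8

Opt1: dominated by Opt2 (memory 20≤243, throughput 3417≥2557, p99 latency 109≤139, avg latency 112≤158).
Opt2: not dominated (best memory).
Opt3: not dominated (best p99 latency).
Opt4: not dominated (best avg latency).
Opt5: dominated by Opt2 (memory 20≤86, throughput 3417≥3004, p99 latency 109≤587, avg latency 112≤156).
Opt6: not dominated (best throughput).
Opt7: dominated by Opt1 (memory 243≤247, throughput 2557≥787, p99 latency 139≤588, avg latency 158≤181).
Opt8: not dominated.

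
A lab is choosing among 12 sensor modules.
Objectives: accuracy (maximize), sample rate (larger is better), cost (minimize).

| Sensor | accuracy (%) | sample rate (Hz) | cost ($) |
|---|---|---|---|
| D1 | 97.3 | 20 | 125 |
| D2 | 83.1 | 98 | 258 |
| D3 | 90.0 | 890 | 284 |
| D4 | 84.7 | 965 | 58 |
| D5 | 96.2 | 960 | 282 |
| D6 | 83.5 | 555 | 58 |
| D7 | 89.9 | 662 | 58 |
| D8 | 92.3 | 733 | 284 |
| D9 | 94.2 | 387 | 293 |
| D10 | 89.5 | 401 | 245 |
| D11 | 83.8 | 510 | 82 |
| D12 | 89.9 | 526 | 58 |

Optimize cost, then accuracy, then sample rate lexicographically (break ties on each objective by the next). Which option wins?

First minimize cost: best is 58, kept {D4, D6, D7, D12}.
Then maximize accuracy: best is 89.9, kept {D7, D12}.
Then maximize sample rate: best is 662, kept {D7}.

D7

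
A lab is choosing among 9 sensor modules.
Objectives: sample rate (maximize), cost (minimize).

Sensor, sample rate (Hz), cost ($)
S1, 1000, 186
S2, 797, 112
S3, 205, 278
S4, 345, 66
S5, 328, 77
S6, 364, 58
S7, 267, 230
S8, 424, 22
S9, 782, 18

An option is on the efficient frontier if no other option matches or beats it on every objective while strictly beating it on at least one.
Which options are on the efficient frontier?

S1, S2, S9

S1: not dominated (best sample rate).
S2: not dominated.
S3: dominated by S1 (sample rate 1000≥205, cost 186≤278).
S4: dominated by S6 (sample rate 364≥345, cost 58≤66).
S5: dominated by S4 (sample rate 345≥328, cost 66≤77).
S6: dominated by S8 (sample rate 424≥364, cost 22≤58).
S7: dominated by S1 (sample rate 1000≥267, cost 186≤230).
S8: dominated by S9 (sample rate 782≥424, cost 18≤22).
S9: not dominated (best cost).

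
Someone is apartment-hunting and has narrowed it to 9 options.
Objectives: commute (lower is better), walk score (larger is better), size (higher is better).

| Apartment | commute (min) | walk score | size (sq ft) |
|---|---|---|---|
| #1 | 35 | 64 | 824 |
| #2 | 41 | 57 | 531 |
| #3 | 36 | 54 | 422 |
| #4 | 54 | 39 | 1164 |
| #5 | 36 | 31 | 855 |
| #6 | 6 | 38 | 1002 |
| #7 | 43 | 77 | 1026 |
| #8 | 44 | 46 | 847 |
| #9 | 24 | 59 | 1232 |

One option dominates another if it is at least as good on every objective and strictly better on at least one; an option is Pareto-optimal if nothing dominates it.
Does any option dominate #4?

#9 vs #4: commute 24≤54, walk score 59≥39, size 1232≥1164 — #9 is at least as good on every objective and strictly better on at least one, so #9 dominates #4.

Yes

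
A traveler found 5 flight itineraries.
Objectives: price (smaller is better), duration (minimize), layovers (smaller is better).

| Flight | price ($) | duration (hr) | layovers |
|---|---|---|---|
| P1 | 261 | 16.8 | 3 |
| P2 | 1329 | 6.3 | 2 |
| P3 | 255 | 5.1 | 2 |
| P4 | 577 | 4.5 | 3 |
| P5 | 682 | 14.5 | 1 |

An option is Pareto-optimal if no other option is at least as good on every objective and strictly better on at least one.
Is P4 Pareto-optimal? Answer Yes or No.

Yes

P1: worse on duration (16.8 vs 4.5).
P2: worse on price (1329 vs 577).
P3: worse on duration (5.1 vs 4.5).
P5: worse on price (682 vs 577).
No option is at least as good as P4 on every objective and strictly better on one.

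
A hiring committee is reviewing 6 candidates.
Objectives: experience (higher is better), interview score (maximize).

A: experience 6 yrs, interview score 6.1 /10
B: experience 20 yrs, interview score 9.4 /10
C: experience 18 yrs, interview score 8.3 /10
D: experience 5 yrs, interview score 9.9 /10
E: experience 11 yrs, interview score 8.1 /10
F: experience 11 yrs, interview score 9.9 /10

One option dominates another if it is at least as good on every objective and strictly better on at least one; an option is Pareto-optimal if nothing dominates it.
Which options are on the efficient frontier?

A: dominated by B (experience 20≥6, interview score 9.4≥6.1).
B: not dominated (best experience).
C: dominated by B (experience 20≥18, interview score 9.4≥8.3).
D: dominated by F (experience 11≥5, interview score 9.9≥9.9).
E: dominated by B (experience 20≥11, interview score 9.4≥8.1).
F: not dominated.

B, F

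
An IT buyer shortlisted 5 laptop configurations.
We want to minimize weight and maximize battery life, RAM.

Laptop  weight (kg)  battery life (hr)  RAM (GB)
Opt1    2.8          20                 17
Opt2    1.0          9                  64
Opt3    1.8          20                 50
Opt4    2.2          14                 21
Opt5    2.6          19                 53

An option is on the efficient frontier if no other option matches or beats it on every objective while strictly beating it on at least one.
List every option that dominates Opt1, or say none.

Opt3

Opt3: weight 1.8≤2.8, battery life 20≥20, RAM 50≥17 — dominates Opt1.
Others (Opt2, Opt4, Opt5) are each worse than Opt1 on at least one objective.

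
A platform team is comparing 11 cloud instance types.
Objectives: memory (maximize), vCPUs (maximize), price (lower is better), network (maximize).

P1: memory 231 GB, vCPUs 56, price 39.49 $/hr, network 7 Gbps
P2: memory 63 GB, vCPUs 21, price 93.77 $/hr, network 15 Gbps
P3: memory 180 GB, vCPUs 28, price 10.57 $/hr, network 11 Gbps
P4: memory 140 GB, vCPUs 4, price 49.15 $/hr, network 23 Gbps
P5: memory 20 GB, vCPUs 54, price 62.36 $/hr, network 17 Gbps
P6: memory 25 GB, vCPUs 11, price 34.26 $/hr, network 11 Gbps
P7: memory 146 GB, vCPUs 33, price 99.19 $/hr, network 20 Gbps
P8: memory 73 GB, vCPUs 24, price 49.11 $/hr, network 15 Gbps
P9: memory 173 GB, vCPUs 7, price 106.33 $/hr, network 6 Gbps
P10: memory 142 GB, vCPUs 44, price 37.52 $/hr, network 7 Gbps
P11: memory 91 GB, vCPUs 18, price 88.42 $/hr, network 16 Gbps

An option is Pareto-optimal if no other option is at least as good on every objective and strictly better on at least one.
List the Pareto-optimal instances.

P1, P3, P4, P5, P7, P8, P10, P11

P1: not dominated (best memory).
P2: dominated by P8 (memory 73≥63, vCPUs 24≥21, price 49.11≤93.77, network 15≥15).
P3: not dominated (best price).
P4: not dominated (best network).
P5: not dominated.
P6: dominated by P3 (memory 180≥25, vCPUs 28≥11, price 10.57≤34.26, network 11≥11).
P7: not dominated.
P8: not dominated.
P9: dominated by P1 (memory 231≥173, vCPUs 56≥7, price 39.49≤106.33, network 7≥6).
P10: not dominated.
P11: not dominated.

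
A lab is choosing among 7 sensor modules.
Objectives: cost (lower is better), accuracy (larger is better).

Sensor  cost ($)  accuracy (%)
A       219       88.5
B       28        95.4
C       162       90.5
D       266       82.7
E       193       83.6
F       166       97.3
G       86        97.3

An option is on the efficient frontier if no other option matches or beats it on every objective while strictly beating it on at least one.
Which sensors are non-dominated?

A: dominated by B (cost 28≤219, accuracy 95.4≥88.5).
B: not dominated (best cost).
C: dominated by B (cost 28≤162, accuracy 95.4≥90.5).
D: dominated by A (cost 219≤266, accuracy 88.5≥82.7).
E: dominated by B (cost 28≤193, accuracy 95.4≥83.6).
F: dominated by G (cost 86≤166, accuracy 97.3≥97.3).
G: not dominated.

B, G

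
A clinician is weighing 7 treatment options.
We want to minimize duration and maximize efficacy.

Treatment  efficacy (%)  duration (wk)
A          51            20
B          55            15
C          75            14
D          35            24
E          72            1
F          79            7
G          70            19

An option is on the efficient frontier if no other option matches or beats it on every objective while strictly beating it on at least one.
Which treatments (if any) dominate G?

C: efficacy 75≥70, duration 14≤19 — dominates G.
E: efficacy 72≥70, duration 1≤19 — dominates G.
F: efficacy 79≥70, duration 7≤19 — dominates G.
Others (A, B, D) are each worse than G on at least one objective.

C, E, F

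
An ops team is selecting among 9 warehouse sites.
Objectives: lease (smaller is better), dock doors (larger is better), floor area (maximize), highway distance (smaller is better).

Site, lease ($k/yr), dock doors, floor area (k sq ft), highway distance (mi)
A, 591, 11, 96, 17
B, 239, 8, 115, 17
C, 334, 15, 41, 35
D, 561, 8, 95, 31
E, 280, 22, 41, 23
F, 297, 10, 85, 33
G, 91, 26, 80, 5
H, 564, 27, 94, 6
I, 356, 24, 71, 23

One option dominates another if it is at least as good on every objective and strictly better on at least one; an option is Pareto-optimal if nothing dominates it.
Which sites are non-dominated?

A: not dominated.
B: not dominated (best floor area).
C: dominated by E (lease 280≤334, dock doors 22≥15, floor area 41≥41, highway distance 23≤35).
D: dominated by B (lease 239≤561, dock doors 8≥8, floor area 115≥95, highway distance 17≤31).
E: dominated by G (lease 91≤280, dock doors 26≥22, floor area 80≥41, highway distance 5≤23).
F: not dominated.
G: not dominated (best lease).
H: not dominated (best dock doors).
I: dominated by G (lease 91≤356, dock doors 26≥24, floor area 80≥71, highway distance 5≤23).

A, B, F, G, H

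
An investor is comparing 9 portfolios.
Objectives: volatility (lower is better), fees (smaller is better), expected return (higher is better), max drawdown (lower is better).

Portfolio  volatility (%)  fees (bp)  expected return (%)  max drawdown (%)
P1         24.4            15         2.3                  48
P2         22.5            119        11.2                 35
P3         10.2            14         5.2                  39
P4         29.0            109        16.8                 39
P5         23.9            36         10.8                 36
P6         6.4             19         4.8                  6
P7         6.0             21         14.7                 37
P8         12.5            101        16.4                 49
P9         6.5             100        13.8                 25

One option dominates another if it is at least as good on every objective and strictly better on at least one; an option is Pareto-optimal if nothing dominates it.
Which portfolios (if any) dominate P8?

none

P1: worse on volatility (24.4 vs 12.5).
P2: worse on volatility (22.5 vs 12.5).
P3: worse on expected return (5.2 vs 16.4).
P4: worse on volatility (29.0 vs 12.5).
P5: worse on volatility (23.9 vs 12.5).
P6: worse on expected return (4.8 vs 16.4).
P7: worse on expected return (14.7 vs 16.4).
P9: worse on expected return (13.8 vs 16.4).
No option dominates P8.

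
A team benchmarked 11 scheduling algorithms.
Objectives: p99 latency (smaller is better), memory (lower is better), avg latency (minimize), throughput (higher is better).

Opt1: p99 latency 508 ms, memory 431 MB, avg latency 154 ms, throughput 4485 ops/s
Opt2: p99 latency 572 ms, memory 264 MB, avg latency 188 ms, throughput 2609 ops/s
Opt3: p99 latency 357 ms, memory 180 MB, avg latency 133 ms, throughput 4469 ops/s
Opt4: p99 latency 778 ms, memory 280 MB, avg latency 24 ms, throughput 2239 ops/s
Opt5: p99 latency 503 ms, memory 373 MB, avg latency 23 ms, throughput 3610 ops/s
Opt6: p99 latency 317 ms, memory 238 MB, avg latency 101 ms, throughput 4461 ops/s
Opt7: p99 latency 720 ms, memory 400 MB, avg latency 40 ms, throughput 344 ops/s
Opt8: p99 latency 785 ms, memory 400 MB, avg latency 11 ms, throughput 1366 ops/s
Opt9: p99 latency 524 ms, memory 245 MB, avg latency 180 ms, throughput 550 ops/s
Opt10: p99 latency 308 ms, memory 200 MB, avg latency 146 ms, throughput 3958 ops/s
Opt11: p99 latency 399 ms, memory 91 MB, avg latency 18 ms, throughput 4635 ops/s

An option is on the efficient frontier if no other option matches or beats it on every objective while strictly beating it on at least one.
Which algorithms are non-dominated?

Opt3, Opt6, Opt8, Opt10, Opt11

Opt1: dominated by Opt11 (p99 latency 399≤508, memory 91≤431, avg latency 18≤154, throughput 4635≥4485).
Opt2: dominated by Opt3 (p99 latency 357≤572, memory 180≤264, avg latency 133≤188, throughput 4469≥2609).
Opt3: not dominated.
Opt4: dominated by Opt11 (p99 latency 399≤778, memory 91≤280, avg latency 18≤24, throughput 4635≥2239).
Opt5: dominated by Opt11 (p99 latency 399≤503, memory 91≤373, avg latency 18≤23, throughput 4635≥3610).
Opt6: not dominated.
Opt7: dominated by Opt5 (p99 latency 503≤720, memory 373≤400, avg latency 23≤40, throughput 3610≥344).
Opt8: not dominated (best avg latency).
Opt9: dominated by Opt3 (p99 latency 357≤524, memory 180≤245, avg latency 133≤180, throughput 4469≥550).
Opt10: not dominated (best p99 latency).
Opt11: not dominated (best memory).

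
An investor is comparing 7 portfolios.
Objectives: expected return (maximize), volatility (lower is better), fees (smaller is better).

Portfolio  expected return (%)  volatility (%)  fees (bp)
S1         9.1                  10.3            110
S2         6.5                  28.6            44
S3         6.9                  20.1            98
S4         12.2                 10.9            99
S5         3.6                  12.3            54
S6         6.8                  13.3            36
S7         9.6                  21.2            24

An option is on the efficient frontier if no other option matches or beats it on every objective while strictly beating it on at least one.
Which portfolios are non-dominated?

S1, S3, S4, S5, S6, S7

S1: not dominated (best volatility).
S2: dominated by S6 (expected return 6.8≥6.5, volatility 13.3≤28.6, fees 36≤44).
S3: not dominated.
S4: not dominated (best expected return).
S5: not dominated.
S6: not dominated.
S7: not dominated (best fees).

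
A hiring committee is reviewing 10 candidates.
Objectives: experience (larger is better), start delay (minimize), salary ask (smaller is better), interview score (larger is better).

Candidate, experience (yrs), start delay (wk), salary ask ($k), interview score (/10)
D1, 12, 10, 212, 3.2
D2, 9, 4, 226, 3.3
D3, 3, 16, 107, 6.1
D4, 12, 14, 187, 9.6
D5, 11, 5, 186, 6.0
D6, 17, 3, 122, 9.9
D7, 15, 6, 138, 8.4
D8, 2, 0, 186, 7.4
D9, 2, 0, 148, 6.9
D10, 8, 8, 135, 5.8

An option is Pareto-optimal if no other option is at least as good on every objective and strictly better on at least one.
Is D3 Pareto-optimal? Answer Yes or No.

Yes

D1: worse on salary ask (212 vs 107).
D2: worse on salary ask (226 vs 107).
D4: worse on salary ask (187 vs 107).
D5: worse on salary ask (186 vs 107).
D6: worse on salary ask (122 vs 107).
D7: worse on salary ask (138 vs 107).
D8: worse on experience (2 vs 3).
D9: worse on experience (2 vs 3).
D10: worse on salary ask (135 vs 107).
No option is at least as good as D3 on every objective and strictly better on one.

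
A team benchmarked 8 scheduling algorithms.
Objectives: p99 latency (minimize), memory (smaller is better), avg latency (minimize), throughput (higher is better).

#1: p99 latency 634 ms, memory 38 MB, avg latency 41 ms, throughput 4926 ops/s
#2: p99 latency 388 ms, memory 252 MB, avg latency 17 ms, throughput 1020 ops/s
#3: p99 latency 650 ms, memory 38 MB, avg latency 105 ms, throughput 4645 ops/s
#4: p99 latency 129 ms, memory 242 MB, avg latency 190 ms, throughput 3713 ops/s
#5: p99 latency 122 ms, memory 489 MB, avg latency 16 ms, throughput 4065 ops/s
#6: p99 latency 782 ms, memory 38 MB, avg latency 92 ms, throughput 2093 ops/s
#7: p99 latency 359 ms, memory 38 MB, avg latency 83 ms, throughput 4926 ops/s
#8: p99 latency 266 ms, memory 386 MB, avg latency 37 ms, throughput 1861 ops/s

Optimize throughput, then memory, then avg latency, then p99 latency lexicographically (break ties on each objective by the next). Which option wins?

First maximize throughput: best is 4926, kept {#1, #7}.
Then minimize memory: best is 38, kept {#1, #7}.
Then minimize avg latency: best is 41, kept {#1}.

#1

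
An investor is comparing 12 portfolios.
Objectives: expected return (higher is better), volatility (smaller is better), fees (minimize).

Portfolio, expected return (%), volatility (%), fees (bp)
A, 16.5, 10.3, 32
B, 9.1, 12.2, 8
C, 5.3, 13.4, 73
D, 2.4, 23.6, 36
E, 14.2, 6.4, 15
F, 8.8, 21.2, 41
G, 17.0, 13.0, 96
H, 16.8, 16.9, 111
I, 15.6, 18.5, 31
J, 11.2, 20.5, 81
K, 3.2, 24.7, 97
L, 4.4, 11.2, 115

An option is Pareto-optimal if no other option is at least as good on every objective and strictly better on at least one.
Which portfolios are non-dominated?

A: not dominated.
B: not dominated (best fees).
C: dominated by A (expected return 16.5≥5.3, volatility 10.3≤13.4, fees 32≤73).
D: dominated by A (expected return 16.5≥2.4, volatility 10.3≤23.6, fees 32≤36).
E: not dominated (best volatility).
F: dominated by A (expected return 16.5≥8.8, volatility 10.3≤21.2, fees 32≤41).
G: not dominated (best expected return).
H: dominated by G (expected return 17.0≥16.8, volatility 13.0≤16.9, fees 96≤111).
I: not dominated.
J: dominated by A (expected return 16.5≥11.2, volatility 10.3≤20.5, fees 32≤81).
K: dominated by A (expected return 16.5≥3.2, volatility 10.3≤24.7, fees 32≤97).
L: dominated by A (expected return 16.5≥4.4, volatility 10.3≤11.2, fees 32≤115).

A, B, E, G, I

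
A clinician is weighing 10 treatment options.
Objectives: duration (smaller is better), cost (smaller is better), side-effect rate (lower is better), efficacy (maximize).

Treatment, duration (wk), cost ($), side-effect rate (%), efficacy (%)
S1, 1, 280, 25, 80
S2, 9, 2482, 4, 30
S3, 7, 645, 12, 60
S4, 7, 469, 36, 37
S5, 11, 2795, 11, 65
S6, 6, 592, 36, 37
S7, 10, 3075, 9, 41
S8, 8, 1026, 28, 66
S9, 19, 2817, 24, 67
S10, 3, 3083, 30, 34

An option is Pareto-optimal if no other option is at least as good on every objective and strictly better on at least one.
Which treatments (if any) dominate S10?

S1

S1: duration 1≤3, cost 280≤3083, side-effect rate 25≤30, efficacy 80≥34 — dominates S10.
Others (S2, S3, S4, S5, S6, S7, S8, S9) are each worse than S10 on at least one objective.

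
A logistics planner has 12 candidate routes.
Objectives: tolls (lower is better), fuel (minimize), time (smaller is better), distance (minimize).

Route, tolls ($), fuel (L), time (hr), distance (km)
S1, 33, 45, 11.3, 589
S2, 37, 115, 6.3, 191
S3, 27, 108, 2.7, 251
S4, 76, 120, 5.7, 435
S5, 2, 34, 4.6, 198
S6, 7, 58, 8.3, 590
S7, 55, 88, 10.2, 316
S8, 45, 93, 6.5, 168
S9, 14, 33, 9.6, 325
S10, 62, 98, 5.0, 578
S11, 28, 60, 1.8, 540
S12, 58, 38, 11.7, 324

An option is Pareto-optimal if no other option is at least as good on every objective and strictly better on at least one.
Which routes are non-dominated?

S2, S3, S5, S8, S9, S11

S1: dominated by S5 (tolls 2≤33, fuel 34≤45, time 4.6≤11.3, distance 198≤589).
S2: not dominated.
S3: not dominated.
S4: dominated by S3 (tolls 27≤76, fuel 108≤120, time 2.7≤5.7, distance 251≤435).
S5: not dominated (best tolls).
S6: dominated by S5 (tolls 2≤7, fuel 34≤58, time 4.6≤8.3, distance 198≤590).
S7: dominated by S5 (tolls 2≤55, fuel 34≤88, time 4.6≤10.2, distance 198≤316).
S8: not dominated (best distance).
S9: not dominated (best fuel).
S10: dominated by S5 (tolls 2≤62, fuel 34≤98, time 4.6≤5.0, distance 198≤578).
S11: not dominated (best time).
S12: dominated by S5 (tolls 2≤58, fuel 34≤38, time 4.6≤11.7, distance 198≤324).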